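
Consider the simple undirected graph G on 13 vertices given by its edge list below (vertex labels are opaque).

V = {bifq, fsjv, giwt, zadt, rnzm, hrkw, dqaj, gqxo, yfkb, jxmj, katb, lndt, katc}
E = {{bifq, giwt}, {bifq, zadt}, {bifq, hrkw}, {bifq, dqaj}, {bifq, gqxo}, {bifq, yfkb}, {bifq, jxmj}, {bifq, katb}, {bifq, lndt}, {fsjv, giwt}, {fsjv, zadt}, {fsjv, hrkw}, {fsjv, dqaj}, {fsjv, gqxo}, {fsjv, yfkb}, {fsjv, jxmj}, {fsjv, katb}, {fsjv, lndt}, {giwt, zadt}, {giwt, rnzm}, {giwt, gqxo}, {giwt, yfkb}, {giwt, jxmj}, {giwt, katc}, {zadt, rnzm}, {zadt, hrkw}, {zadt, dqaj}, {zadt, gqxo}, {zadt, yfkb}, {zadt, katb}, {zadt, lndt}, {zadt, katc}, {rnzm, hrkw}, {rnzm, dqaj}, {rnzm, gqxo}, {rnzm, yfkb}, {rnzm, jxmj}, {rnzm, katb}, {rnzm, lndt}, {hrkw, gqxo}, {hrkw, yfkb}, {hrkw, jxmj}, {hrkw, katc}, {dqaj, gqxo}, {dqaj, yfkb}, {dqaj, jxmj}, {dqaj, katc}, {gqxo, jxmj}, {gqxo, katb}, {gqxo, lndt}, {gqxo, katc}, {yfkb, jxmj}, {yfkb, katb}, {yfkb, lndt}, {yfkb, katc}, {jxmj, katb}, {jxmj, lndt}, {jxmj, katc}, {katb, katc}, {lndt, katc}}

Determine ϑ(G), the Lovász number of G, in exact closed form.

N(lndt) = {bifq, fsjv, zadt, rnzm, gqxo, yfkb, jxmj, katc}, |N(lndt)| = 8.
N(dqaj) = {bifq, fsjv, zadt, rnzm, gqxo, yfkb, jxmj, katc}, |N(dqaj)| = 8.
Vertex hrkw has 8 neighbors: bifq, fsjv, zadt, rnzm, gqxo, yfkb, jxmj, katc.
Vertex bifq has 9 neighbors: giwt, zadt, hrkw, dqaj, gqxo, yfkb, jxmj, katb, lndt.
Complete multipartite on [5, 4, 2, 2]: sandwich collapses at ϑ=5.
Numerically 5.000000000.
Lovász sandwich 5 ≤ 5 ≤ 5: collapsed.

5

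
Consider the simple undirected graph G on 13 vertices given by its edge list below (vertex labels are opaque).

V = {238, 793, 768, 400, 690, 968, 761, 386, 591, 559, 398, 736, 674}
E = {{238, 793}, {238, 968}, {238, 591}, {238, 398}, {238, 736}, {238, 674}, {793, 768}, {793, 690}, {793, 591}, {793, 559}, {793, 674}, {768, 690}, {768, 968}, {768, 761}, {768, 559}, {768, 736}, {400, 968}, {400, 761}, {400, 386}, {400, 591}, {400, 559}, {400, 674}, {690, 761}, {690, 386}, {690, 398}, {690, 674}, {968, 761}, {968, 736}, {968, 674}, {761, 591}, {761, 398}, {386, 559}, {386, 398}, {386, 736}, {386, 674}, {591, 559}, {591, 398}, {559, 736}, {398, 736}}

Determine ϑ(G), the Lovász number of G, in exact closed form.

Vertex 591 has 6 neighbors: 238, 793, 400, 761, 559, 398.
N(559) = {793, 768, 400, 386, 591, 736}, |N(559)| = 6.
deg(400) = 6; N(400) = {968, 761, 386, 591, 559, 674}.
N(386) = {400, 690, 559, 398, 736, 674}, |N(386)| = 6.
6-regular, N=13; Paley(13): SR with (k,λ,μ)=(6,2,3).
The 3 distinct eigenvalues: [6.0, 1.3028, -2.3028].
Lovász: ϑ = −13(-sqrt(13)/2 - 1/2)/(6+-(-sqrt(13)/2 - 1/2)) = sqrt(13).
ϑ(G) ≈ 3.6056.

sqrt(13)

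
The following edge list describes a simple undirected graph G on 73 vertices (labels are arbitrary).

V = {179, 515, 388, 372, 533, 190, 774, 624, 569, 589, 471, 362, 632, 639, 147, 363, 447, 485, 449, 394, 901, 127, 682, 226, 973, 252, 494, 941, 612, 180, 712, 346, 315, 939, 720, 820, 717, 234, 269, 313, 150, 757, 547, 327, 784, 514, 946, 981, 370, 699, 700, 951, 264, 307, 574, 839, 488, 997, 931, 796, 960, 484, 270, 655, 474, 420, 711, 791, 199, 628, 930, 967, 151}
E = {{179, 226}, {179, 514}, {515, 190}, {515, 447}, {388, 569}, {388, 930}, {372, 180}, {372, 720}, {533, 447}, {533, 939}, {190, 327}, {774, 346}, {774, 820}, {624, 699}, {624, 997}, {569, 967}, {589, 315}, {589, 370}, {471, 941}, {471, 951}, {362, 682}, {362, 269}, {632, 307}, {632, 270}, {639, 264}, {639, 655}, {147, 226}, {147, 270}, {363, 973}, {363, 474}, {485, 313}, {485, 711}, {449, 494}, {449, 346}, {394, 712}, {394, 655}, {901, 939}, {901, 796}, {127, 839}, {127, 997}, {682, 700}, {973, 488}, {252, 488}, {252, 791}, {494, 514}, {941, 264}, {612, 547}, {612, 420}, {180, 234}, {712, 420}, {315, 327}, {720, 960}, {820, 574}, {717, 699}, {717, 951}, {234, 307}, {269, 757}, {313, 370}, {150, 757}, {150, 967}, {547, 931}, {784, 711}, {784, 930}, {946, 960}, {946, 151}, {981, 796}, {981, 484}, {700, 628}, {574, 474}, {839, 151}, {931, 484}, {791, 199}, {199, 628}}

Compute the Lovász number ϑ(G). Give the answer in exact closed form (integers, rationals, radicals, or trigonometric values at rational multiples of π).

deg(190) = 2; N(190) = {515, 327}.
deg(941) = 2; N(941) = {471, 264}.
deg(488) = 2; N(488) = {973, 252}.
N(939) = {533, 901}, |N(939)| = 2.
Every vertex has degree 2 (N=73); this is C_{73}, the 73-cycle.
Distinct eigenvalues (to 5 d.p.): [2.0, 1.9926, 1.97044, 1.9337, 1.88263, 1.81764, 1.73918, 1.64785, 1.54431, 1.42935, 1.3038, 1.1686, 1.02474, 0.8733, 0.7154, 0.55219, 0.3849, 0.21476, 0.04303, -0.12902, -0.30011, -0.46898, -0.63438, -0.79509, -0.9499, -1.09769, -1.23734, -1.36784, -1.48821, -1.59756, -1.69508, -1.78006, -1.85185, -1.90993, -1.95388, -1.98335, -1.99815].
Lovász: ϑ = −73(-2*cos(pi/73))/(2+-(-1)*2*cos(pi/73)) = 73*cos(pi/73)/(cos(pi/73) + 1).
= 36.483094774… (decimal).
36 ≤ 73*cos(pi/73)/(cos(pi/73) + 1) ≤ 37: both strict.

73*cos(pi/73)/(cos(pi/73) + 1)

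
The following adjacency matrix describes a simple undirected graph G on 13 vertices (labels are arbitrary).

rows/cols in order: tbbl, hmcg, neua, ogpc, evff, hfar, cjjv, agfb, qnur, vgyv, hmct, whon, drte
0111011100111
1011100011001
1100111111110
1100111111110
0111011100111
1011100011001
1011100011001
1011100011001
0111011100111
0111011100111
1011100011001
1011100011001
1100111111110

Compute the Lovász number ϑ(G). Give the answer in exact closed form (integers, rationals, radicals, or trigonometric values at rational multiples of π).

6

Vertex cjjv has 7 neighbors: tbbl, neua, ogpc, evff, qnur, vgyv, drte.
Vertex qnur has 9 neighbors: hmcg, neua, ogpc, hfar, cjjv, agfb, hmct, whon, drte.
Vertex hmcg has 7 neighbors: tbbl, neua, ogpc, evff, qnur, vgyv, drte.
deg(hmct) = 7; N(hmct) = {tbbl, neua, ogpc, evff, qnur, vgyv, drte}.
Complete 3-partite, parts [6, 4, 3]: perfect, ϑ = α = 6.
Numerically 6.000000000.
α=6, χ(Ḡ)=6; ϑ=6 lies between (collapsed).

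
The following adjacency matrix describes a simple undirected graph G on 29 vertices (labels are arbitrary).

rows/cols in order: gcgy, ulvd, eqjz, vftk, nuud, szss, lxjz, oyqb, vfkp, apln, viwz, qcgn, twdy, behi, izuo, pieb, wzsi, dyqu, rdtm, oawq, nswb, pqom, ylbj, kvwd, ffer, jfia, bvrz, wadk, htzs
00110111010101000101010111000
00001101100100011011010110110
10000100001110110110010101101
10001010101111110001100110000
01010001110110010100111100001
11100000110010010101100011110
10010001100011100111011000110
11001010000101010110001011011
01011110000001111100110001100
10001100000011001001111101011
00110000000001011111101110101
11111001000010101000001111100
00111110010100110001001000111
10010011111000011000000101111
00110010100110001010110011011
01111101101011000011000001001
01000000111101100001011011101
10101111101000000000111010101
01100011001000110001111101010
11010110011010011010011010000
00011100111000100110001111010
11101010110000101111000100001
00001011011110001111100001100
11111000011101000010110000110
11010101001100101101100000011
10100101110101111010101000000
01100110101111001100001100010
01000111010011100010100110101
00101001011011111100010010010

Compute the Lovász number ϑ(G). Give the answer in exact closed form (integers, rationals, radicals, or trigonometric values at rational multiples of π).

sqrt(29)

N(jfia) = {gcgy, eqjz, szss, oyqb, vfkp, apln, qcgn, behi, izuo, pieb, wzsi, rdtm, nswb, ylbj}, |N(jfia)| = 14.
deg(oawq) = 14; N(oawq) = {gcgy, ulvd, vftk, szss, lxjz, apln, viwz, twdy, pieb, wzsi, rdtm, pqom, ylbj, ffer}.
N(lxjz) = {gcgy, vftk, oyqb, vfkp, twdy, behi, izuo, dyqu, rdtm, oawq, pqom, ylbj, bvrz, wadk}, |N(lxjz)| = 14.
deg(wadk) = 14; N(wadk) = {ulvd, szss, lxjz, oyqb, apln, twdy, behi, izuo, rdtm, nswb, kvwd, ffer, bvrz, htzs}.
29-vertex 14-regular graph: Paley(29): SR with (k,λ,μ)=(14,6,7).
Distinct eigenvalues (to 6 d.p.): [14.0, 2.192582, -3.192582].
λ_max=14, λ_min=-sqrt(29)/2 - 1/2; ϑ = −29·λ_min/(λ_max−λ_min) = sqrt(29).
= 5.385165… (decimal).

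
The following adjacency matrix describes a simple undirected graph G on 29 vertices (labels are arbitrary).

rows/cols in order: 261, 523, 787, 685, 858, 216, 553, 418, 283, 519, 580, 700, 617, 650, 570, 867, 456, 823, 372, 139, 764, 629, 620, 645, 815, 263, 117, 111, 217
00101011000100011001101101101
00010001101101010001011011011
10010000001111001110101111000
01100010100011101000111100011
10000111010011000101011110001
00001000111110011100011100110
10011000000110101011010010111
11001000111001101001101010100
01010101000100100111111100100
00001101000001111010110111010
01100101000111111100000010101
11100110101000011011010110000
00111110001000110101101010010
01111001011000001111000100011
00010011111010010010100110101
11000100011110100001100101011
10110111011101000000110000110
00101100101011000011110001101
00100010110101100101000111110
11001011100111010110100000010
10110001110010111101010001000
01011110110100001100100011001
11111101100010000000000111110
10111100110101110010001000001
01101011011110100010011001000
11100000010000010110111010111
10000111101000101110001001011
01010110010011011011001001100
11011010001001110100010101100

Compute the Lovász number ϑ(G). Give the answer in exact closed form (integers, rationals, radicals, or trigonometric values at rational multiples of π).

sqrt(29)

Vertex 858 has 14 neighbors: 261, 216, 553, 418, 519, 617, 650, 823, 139, 629, 620, 645, 815, 217.
N(764) = {261, 787, 685, 418, 283, 519, 617, 570, 867, 456, 823, 139, 629, 263}, |N(764)| = 14.
Vertex 216 has 14 neighbors: 858, 283, 519, 580, 700, 617, 867, 456, 823, 629, 620, 645, 117, 111.
Vertex 261 has 14 neighbors: 787, 858, 553, 418, 700, 867, 456, 139, 764, 620, 645, 263, 117, 217.
Regular of degree 14 on 29 vertices: Paley(29): SR with (k,λ,μ)=(14,6,7).
spec(A) ≈ [14.0, 2.19258, -3.19258] (distinct, 5 d.p.).
With N=29: ϑ(G) = 29·(-(-sqrt(29)/2 - 1/2))/(14−(-sqrt(29)/2 - 1/2)) = sqrt(29).
Numerically 5.3852.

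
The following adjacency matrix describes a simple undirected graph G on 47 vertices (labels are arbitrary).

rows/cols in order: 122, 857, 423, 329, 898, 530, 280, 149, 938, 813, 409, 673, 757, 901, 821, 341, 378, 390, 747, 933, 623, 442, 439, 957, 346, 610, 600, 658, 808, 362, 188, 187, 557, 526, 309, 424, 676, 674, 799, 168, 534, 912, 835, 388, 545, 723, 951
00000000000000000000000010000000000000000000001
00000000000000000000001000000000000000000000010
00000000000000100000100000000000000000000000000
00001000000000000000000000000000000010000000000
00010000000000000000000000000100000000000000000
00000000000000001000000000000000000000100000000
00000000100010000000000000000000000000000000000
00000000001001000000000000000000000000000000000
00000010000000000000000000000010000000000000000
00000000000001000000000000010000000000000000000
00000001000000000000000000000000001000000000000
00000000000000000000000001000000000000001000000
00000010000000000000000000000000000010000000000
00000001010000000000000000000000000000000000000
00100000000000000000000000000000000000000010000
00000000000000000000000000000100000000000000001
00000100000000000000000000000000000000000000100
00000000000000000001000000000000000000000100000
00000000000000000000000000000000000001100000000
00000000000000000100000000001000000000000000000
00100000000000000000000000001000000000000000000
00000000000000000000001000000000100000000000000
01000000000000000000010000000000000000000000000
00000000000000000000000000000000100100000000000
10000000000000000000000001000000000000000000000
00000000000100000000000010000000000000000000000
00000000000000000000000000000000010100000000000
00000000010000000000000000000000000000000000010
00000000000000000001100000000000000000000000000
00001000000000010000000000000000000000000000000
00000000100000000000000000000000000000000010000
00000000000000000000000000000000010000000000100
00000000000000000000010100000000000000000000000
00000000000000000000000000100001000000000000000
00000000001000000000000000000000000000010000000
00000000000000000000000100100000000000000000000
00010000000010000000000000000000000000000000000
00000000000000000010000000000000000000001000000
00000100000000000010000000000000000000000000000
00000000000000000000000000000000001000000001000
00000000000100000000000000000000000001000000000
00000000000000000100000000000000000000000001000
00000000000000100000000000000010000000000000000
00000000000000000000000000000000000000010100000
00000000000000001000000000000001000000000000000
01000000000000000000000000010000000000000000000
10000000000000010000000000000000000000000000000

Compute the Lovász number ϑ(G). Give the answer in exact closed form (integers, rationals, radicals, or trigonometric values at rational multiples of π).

deg(530) = 2; N(530) = {378, 799}.
deg(442) = 2; N(442) = {439, 557}.
Vertex 280 has 2 neighbors: 938, 757.
N(309) = {409, 168}, |N(309)| = 2.
2-regular, N=47; a single 47-cycle (edge-transitive).
A has 24 distinct eigenvalues ≈ [2.0, 1.982, 1.929, 1.841, 1.721, 1.57, 1.39, 1.186, 0.961, 0.719, 0.464, 0.2, -0.067, -0.333, -0.593, -0.842, -1.076, -1.291, -1.483, -1.649, -1.785, -1.889, -1.96, -1.996].
−47·(-2*cos(pi/47)) / ((2)−(-2*cos(pi/47))) = 47*cos(pi/47)/(cos(pi/47) + 1) = ϑ(G).
ϑ(G) ≈ 23.47373149.
23 ≤ 47*cos(pi/47)/(cos(pi/47) + 1) ≤ 24: both strict.

47*cos(pi/47)/(cos(pi/47) + 1)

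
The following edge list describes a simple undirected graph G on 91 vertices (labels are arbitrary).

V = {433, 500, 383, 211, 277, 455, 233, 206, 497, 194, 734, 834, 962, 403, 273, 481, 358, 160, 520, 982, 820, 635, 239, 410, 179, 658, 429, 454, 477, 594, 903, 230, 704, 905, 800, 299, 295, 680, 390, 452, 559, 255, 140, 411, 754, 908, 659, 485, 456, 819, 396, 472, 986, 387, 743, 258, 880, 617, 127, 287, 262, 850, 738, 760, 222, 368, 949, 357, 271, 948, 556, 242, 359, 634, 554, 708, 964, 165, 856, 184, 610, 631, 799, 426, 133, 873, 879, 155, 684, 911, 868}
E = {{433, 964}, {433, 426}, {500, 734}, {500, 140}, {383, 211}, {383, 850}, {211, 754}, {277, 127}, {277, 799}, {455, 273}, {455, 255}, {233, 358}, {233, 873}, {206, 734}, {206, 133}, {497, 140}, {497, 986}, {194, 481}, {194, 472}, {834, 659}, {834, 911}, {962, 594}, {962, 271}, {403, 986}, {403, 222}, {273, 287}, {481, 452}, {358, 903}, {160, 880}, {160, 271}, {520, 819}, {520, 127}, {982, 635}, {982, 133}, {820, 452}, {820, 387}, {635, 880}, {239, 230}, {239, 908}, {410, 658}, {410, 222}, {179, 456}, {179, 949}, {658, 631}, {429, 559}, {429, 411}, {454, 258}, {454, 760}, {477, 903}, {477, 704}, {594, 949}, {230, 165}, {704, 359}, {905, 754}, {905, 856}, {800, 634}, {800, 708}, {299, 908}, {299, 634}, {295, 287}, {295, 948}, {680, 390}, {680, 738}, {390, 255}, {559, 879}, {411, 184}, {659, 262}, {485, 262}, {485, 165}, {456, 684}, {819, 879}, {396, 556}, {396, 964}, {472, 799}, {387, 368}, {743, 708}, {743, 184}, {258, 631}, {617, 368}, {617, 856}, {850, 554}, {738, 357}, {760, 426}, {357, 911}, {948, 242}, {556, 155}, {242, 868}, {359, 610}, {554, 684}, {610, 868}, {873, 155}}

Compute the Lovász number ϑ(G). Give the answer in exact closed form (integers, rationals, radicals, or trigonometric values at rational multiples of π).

91*cos(pi/91)/(cos(pi/91) + 1)

N(403) = {986, 222}, |N(403)| = 2.
N(834) = {659, 911}, |N(834)| = 2.
Vertex 206 has 2 neighbors: 734, 133.
N(262) = {659, 485}, |N(262)| = 2.
Every vertex has degree 2 (N=91); this is C_{91}, the 91-cycle.
spec(A) ≈ [2.0, 1.99523, 1.98096, 1.95725, 1.92421, 1.882, 1.83082, 1.77091, 1.70257, 1.62611, 1.54191, 1.45035, 1.35189, 1.24698, 1.13613, 1.01987, 0.89874, 0.77333, 0.64424, 0.51208, 0.37748, 0.24107, 0.10352, -0.03452, -0.1724, -0.30946, -0.44504, -0.5785, -0.70921, -0.83654, -0.95987, -1.07864, -1.19226, -1.30021, -1.40196, -1.49702, -1.58495, -1.66533, -1.73778, -1.80194, -1.85751, -1.90424, -1.94188, -1.97028, -1.98928, -1.99881] (distinct, 5 d.p.).
−91·(-2*cos(pi/91)) / ((2)−(-2*cos(pi/91))) = 91*cos(pi/91)/(cos(pi/91) + 1) = ϑ(G).
Numerically 45.4864.
α=45, χ(Ḡ)=46; ϑ=91*cos(pi/91)/(cos(pi/91) + 1) lies between (both strict).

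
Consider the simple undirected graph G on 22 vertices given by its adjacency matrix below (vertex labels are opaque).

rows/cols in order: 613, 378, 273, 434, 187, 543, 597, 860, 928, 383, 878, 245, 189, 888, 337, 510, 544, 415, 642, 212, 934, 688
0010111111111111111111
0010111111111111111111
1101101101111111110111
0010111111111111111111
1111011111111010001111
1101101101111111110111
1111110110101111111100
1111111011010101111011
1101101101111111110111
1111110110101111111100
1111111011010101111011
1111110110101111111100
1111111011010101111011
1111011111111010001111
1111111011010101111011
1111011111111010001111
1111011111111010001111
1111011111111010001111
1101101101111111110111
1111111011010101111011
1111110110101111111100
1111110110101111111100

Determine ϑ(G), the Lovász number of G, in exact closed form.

Vertex 642 has 18 neighbors: 613, 378, 434, 187, 597, 860, 383, 878, 245, 189, 888, 337, 510, 544, 415, 212, 934, 688.
N(688) = {613, 378, 273, 434, 187, 543, 860, 928, 878, 189, 888, 337, 510, 544, 415, 642, 212}, |N(688)| = 17.
deg(888) = 17; N(888) = {613, 378, 273, 434, 543, 597, 860, 928, 383, 878, 245, 189, 337, 642, 212, 934, 688}.
Vertex 378 has 19 neighbors: 273, 187, 543, 597, 860, 928, 383, 878, 245, 189, 888, 337, 510, 544, 415, 642, 212, 934, 688.
Complete 5-partite, parts [5, 5, 5, 4, 3]: perfect, ϑ = α = 5.
≈ 5.0000000 (to 7 d.p.).
Sandwich: α(G)=5 ≤ ϑ(G)=5 ≤ χ(Ḡ)=5 (collapsed).

5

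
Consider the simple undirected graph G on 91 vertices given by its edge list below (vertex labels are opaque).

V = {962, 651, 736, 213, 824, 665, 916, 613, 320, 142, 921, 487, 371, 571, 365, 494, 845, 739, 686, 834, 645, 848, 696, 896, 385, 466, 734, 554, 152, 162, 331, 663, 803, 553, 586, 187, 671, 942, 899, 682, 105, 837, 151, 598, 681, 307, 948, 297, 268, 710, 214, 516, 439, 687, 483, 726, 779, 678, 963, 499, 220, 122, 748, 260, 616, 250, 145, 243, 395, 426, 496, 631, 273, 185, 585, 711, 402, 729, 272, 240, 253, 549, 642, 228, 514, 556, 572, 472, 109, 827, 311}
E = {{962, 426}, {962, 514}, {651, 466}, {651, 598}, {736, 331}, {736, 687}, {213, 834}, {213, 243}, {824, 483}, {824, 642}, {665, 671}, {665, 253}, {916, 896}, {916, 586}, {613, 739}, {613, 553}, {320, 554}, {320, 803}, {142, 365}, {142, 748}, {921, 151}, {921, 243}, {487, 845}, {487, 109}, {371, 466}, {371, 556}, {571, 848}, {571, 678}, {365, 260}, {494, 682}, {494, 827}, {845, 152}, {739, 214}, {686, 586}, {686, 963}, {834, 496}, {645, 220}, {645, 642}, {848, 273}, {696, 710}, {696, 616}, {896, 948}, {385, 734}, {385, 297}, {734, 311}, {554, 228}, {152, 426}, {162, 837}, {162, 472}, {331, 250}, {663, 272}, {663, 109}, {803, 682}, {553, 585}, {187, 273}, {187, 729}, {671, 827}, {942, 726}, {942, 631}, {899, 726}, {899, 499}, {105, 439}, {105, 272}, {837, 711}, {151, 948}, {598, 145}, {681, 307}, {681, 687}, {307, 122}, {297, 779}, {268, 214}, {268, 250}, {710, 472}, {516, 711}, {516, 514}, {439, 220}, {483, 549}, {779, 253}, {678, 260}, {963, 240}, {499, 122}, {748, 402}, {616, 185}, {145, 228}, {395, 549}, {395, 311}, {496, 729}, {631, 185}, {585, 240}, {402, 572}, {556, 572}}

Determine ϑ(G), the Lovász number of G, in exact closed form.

deg(109) = 2; N(109) = {487, 663}.
deg(613) = 2; N(613) = {739, 553}.
N(260) = {365, 678}, |N(260)| = 2.
N(320) = {554, 803}, |N(320)| = 2.
Every vertex has degree 2 (N=91); connected 2-regular on 91 ⇒ C_{91}.
The 46 distinct eigenvalues: [2.0, 1.995, 1.981, 1.957, 1.924, 1.882, 1.831, 1.771, 1.703, 1.626, 1.542, 1.45, 1.352, 1.247, 1.136, 1.02, 0.899, 0.773, 0.644, 0.512, 0.377, 0.241, 0.104, -0.035, -0.172, -0.309, -0.445, -0.579, -0.709, -0.837, -0.96, -1.079, -1.192, -1.3, -1.402, -1.497, -1.585, -1.665, -1.738, -1.802, -1.858, -1.904, -1.942, -1.97, -1.989, -1.999].
−91·(-2*cos(pi/91)) / ((2)−(-2*cos(pi/91))) = 91*cos(pi/91)/(cos(pi/91) + 1) = ϑ(G).
≈ 45.4864402 (to 7 d.p.).
Sandwich: α(G)=45 ≤ ϑ(G)=91*cos(pi/91)/(cos(pi/91) + 1) ≤ χ(Ḡ)=46 (both strict).

91*cos(pi/91)/(cos(pi/91) + 1)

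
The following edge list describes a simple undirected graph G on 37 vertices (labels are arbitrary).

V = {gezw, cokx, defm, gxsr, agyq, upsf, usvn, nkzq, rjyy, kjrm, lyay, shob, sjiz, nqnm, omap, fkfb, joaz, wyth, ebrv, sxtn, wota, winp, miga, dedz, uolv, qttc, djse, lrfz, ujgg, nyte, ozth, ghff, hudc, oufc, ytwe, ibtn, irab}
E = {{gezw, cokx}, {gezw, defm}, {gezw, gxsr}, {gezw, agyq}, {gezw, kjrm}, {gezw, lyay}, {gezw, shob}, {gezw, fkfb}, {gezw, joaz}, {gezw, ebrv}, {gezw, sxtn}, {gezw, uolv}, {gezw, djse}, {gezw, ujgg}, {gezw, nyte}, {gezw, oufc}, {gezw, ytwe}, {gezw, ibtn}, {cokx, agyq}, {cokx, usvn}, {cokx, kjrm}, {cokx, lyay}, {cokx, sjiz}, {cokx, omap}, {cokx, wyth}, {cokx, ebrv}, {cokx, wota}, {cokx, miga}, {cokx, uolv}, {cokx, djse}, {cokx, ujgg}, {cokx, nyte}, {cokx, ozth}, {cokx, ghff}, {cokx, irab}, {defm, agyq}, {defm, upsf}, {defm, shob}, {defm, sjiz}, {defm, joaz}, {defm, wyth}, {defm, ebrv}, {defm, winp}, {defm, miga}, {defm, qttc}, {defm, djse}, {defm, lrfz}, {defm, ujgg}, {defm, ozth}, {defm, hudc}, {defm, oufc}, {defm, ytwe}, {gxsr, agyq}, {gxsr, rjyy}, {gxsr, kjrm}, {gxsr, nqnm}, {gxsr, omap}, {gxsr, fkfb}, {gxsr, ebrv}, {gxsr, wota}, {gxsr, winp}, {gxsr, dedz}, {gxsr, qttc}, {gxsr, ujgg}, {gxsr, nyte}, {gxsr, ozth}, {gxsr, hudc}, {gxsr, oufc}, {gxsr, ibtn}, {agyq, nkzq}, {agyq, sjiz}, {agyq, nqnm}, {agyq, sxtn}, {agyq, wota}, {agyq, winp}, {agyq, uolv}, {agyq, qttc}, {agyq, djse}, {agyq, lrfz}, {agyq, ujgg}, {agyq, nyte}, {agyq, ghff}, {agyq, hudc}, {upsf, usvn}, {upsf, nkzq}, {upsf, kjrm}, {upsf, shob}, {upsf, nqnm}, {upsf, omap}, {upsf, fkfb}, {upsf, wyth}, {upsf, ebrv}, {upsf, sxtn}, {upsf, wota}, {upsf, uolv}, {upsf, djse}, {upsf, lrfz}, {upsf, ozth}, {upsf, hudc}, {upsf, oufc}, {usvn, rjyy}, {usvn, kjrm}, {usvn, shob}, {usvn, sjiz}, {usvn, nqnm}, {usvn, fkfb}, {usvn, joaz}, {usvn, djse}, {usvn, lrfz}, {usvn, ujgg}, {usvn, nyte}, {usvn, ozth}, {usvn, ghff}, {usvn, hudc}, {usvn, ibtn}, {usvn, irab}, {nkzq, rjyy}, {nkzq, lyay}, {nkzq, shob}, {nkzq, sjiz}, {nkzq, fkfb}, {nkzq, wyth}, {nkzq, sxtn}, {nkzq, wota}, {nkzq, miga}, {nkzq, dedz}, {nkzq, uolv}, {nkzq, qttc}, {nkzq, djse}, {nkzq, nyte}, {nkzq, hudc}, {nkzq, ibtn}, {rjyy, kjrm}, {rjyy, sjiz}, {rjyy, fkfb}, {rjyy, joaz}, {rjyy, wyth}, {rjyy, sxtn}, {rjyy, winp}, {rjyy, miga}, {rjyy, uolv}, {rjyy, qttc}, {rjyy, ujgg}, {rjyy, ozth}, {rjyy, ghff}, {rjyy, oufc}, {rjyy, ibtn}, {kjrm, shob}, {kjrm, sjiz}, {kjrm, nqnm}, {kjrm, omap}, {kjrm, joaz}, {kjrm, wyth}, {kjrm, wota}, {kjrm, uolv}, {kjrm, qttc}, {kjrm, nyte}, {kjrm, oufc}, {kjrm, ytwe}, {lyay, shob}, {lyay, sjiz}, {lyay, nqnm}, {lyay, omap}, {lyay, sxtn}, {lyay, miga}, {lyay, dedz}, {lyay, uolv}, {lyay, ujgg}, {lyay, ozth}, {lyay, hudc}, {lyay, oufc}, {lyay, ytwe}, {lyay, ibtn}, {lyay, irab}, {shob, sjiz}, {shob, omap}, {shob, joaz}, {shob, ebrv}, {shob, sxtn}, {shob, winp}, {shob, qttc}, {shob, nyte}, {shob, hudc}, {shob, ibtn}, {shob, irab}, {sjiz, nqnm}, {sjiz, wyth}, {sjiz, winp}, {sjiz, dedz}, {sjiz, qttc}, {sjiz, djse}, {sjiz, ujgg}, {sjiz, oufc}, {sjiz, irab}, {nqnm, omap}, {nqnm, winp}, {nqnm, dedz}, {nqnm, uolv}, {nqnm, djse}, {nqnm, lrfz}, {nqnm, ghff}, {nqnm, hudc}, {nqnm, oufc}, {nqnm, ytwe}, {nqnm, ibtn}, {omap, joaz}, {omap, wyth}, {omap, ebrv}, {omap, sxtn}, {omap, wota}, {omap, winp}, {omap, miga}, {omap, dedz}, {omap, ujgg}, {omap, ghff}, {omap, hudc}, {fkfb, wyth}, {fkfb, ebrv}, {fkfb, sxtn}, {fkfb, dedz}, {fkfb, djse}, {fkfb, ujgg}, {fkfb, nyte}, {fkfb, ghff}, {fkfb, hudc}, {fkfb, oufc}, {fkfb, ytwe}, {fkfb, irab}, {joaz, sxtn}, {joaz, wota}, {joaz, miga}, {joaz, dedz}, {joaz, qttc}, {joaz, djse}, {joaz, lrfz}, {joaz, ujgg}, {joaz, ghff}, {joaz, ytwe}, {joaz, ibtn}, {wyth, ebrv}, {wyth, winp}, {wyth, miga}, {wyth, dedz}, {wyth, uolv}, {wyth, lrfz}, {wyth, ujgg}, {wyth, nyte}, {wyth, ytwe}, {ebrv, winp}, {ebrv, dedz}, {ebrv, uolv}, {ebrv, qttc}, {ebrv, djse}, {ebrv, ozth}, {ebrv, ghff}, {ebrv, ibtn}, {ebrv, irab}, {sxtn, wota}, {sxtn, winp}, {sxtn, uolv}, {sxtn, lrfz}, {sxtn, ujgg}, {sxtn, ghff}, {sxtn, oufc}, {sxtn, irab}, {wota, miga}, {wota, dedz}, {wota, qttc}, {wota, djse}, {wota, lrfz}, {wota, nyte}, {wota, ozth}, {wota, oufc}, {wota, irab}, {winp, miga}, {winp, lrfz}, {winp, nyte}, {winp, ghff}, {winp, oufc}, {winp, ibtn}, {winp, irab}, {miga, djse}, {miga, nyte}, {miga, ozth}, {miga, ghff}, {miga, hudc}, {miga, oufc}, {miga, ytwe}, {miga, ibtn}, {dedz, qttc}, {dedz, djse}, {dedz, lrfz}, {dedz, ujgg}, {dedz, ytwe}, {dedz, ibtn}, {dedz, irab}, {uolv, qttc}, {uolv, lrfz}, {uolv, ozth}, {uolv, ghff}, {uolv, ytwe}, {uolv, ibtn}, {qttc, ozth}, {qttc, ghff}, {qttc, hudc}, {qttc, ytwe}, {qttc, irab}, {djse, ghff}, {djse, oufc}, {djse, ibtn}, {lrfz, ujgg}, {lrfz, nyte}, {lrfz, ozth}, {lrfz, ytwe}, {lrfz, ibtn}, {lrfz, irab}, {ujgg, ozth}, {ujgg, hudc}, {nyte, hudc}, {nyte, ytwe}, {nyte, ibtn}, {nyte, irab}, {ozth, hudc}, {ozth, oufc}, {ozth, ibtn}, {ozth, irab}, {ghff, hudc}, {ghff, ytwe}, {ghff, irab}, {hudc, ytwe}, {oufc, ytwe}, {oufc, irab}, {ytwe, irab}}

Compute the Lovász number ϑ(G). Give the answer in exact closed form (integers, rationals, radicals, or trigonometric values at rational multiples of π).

sqrt(37)

deg(ujgg) = 18; N(ujgg) = {gezw, cokx, defm, gxsr, agyq, usvn, rjyy, lyay, sjiz, omap, fkfb, joaz, wyth, sxtn, dedz, lrfz, ozth, hudc}.
N(lrfz) = {defm, agyq, upsf, usvn, nqnm, joaz, wyth, sxtn, wota, winp, dedz, uolv, ujgg, nyte, ozth, ytwe, ibtn, irab}, |N(lrfz)| = 18.
deg(joaz) = 18; N(joaz) = {gezw, defm, usvn, rjyy, kjrm, shob, omap, sxtn, wota, miga, dedz, qttc, djse, lrfz, ujgg, ghff, ytwe, ibtn}.
N(kjrm) = {gezw, cokx, gxsr, upsf, usvn, rjyy, shob, sjiz, nqnm, omap, joaz, wyth, wota, uolv, qttc, nyte, oufc, ytwe}, |N(kjrm)| = 18.
18-regular, N=37; SR(37,18,8,9) — a Paley graph.
The 3 distinct eigenvalues: [18.0, 2.5414, -3.5414].
λ_max=18, λ_min=-sqrt(37)/2 - 1/2; ϑ = −37·λ_min/(λ_max−λ_min) = sqrt(37).
Numerically 6.0828.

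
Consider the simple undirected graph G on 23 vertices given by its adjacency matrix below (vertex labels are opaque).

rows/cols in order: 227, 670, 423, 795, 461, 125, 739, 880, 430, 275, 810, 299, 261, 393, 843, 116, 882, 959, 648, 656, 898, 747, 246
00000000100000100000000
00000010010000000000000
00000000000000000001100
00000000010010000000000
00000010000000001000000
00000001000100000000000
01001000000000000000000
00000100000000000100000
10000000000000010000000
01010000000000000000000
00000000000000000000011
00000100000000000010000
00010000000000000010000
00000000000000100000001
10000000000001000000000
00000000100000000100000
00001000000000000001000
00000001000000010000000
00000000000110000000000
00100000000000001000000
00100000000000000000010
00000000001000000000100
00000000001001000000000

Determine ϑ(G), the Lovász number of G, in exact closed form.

deg(430) = 2; N(430) = {227, 116}.
N(656) = {423, 882}, |N(656)| = 2.
deg(423) = 2; N(423) = {656, 898}.
Vertex 246 has 2 neighbors: 810, 393.
Every vertex has degree 2 (N=23); the odd cycle C_{23}.
A has 12 distinct eigenvalues ≈ [2.0, 1.925835, 1.708839, 1.365106, 0.92013, 0.406912, -0.136485, -0.669759, -1.153361, -1.551423, -1.834423, -1.981372].
Lovász: ϑ = −23(-2*cos(pi/23))/(2+-(-1)*2*cos(pi/23)) = 23*cos(pi/23)/(cos(pi/23) + 1).
≈ 11.44619 (to 5 d.p.).
Sandwich: α(G)=11 ≤ ϑ(G)=23*cos(pi/23)/(cos(pi/23) + 1) ≤ χ(Ḡ)=12 (both strict).

23*cos(pi/23)/(cos(pi/23) + 1)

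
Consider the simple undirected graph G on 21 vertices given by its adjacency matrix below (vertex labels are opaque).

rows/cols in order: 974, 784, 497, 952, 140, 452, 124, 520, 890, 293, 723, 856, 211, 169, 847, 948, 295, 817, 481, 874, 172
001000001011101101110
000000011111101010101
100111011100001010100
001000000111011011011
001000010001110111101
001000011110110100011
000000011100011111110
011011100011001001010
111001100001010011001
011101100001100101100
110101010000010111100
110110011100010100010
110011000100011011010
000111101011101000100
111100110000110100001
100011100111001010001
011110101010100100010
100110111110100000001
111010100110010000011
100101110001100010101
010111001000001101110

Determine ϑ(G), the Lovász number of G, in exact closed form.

deg(952) = 10; N(952) = {497, 293, 723, 856, 169, 847, 295, 817, 874, 172}.
deg(481) = 10; N(481) = {974, 784, 497, 140, 124, 293, 723, 169, 874, 172}.
Vertex 784 has 10 neighbors: 520, 890, 293, 723, 856, 211, 847, 295, 481, 172.
deg(520) = 10; N(520) = {784, 497, 140, 452, 124, 723, 856, 847, 817, 874}.
G on 21 vertices is 10-regular; this is K(7,2), the Kneser graph.
spec(A) ≈ [10.0, 1.0, -4.0] (distinct, 5 d.p.).
Lovász (edge-transitive): ϑ = −21·(-4)/((10)−(-4)) = 6.
≈ 6.00000000 (to 8 d.p.).

6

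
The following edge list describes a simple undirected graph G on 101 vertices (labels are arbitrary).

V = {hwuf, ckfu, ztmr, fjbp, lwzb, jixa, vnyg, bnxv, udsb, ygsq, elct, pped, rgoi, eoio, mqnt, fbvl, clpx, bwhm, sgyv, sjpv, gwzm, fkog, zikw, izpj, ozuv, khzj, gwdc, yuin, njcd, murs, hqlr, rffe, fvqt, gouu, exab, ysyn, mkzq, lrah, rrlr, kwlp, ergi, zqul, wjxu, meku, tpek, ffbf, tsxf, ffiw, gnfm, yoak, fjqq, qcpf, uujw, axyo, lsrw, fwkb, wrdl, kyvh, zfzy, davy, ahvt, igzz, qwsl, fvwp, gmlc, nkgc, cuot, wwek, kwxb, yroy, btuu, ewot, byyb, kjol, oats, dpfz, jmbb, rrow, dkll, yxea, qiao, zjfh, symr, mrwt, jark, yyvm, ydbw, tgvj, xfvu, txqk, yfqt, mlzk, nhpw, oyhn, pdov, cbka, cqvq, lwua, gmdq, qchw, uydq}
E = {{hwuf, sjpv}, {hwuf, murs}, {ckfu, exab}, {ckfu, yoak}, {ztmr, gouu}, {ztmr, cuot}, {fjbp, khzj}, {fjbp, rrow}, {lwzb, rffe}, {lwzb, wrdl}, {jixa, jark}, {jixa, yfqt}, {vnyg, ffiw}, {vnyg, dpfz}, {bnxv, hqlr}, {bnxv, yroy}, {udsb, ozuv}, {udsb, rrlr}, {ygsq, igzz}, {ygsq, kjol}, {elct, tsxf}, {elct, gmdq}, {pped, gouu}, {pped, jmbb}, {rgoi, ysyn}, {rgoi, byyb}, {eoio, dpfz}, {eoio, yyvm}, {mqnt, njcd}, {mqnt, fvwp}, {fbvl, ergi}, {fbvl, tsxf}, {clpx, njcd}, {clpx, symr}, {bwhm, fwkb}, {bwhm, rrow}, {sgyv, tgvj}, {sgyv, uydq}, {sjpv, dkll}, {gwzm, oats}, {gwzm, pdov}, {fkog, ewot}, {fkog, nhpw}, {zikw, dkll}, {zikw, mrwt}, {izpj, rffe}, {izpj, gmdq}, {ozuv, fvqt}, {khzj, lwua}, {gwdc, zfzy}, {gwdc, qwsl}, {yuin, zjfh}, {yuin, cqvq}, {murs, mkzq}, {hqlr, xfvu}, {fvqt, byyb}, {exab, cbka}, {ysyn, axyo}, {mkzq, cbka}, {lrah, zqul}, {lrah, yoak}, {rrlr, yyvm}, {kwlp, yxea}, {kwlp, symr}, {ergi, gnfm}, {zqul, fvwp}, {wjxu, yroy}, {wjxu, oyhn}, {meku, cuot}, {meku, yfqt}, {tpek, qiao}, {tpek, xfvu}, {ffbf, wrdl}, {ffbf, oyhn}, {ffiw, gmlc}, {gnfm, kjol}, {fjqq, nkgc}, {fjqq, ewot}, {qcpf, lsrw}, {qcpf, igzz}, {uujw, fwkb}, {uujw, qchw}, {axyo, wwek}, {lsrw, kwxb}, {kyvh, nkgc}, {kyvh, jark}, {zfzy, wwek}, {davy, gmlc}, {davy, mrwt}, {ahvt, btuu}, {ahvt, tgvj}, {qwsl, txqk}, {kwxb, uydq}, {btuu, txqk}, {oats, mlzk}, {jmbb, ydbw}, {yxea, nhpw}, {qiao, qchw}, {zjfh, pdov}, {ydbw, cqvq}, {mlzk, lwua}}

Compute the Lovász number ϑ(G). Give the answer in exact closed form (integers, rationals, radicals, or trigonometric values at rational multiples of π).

Vertex wjxu has 2 neighbors: yroy, oyhn.
Vertex igzz has 2 neighbors: ygsq, qcpf.
deg(dpfz) = 2; N(dpfz) = {vnyg, eoio}.
deg(yxea) = 2; N(yxea) = {kwlp, nhpw}.
G on 101 vertices is 2-regular; the odd cycle C_{101}.
Distinct eigenvalues (to 3 d.p.): [2.0, 1.996, 1.985, 1.965, 1.938, 1.904, 1.862, 1.813, 1.757, 1.695, 1.625, 1.55, 1.468, 1.381, 1.288, 1.191, 1.088, 0.982, 0.872, 0.758, 0.642, 0.523, 0.402, 0.279, 0.155, 0.031, -0.093, -0.217, -0.34, -0.462, -0.582, -0.7, -0.815, -0.927, -1.036, -1.14, -1.24, -1.335, -1.425, -1.51, -1.588, -1.661, -1.727, -1.786, -1.839, -1.884, -1.922, -1.953, -1.976, -1.991, -1.999].
Lovász: ϑ = −101(-2*cos(pi/101))/(2+-(-1)*2*cos(pi/101)) = 101*cos(pi/101)/(cos(pi/101) + 1).
Numerically 50.4878.
α=50, χ(Ḡ)=51; ϑ=101*cos(pi/101)/(cos(pi/101) + 1) lies between (both strict).

101*cos(pi/101)/(cos(pi/101) + 1)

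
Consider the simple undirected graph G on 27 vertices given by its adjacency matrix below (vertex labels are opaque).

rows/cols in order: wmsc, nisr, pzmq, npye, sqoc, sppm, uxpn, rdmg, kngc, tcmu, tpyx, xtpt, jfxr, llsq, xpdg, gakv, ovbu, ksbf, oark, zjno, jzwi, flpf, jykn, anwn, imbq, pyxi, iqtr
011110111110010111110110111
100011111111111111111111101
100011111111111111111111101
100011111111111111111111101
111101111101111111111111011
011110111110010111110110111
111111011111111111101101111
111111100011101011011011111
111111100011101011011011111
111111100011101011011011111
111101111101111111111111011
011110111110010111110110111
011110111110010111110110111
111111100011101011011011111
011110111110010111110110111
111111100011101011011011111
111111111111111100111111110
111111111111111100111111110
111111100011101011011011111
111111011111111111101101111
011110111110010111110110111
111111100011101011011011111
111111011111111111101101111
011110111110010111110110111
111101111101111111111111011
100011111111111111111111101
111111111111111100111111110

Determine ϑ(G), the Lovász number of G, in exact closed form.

N(anwn) = {nisr, pzmq, npye, sqoc, uxpn, rdmg, kngc, tcmu, tpyx, llsq, gakv, ovbu, ksbf, oark, zjno, flpf, jykn, imbq, pyxi, iqtr}, |N(anwn)| = 20.
deg(kngc) = 20; N(kngc) = {wmsc, nisr, pzmq, npye, sqoc, sppm, uxpn, tpyx, xtpt, jfxr, xpdg, ovbu, ksbf, zjno, jzwi, jykn, anwn, imbq, pyxi, iqtr}.
N(wmsc) = {nisr, pzmq, npye, sqoc, uxpn, rdmg, kngc, tcmu, tpyx, llsq, gakv, ovbu, ksbf, oark, zjno, flpf, jykn, imbq, pyxi, iqtr}, |N(wmsc)| = 20.
deg(jzwi) = 20; N(jzwi) = {nisr, pzmq, npye, sqoc, uxpn, rdmg, kngc, tcmu, tpyx, llsq, gakv, ovbu, ksbf, oark, zjno, flpf, jykn, imbq, pyxi, iqtr}.
6 parts of sizes [7, 7, 4, 3, 3, 3]; α(G) = 7 = ϑ (perfect).
= 7.000000000… (decimal).
α=7, χ(Ḡ)=7; ϑ=7 lies between (collapsed).

7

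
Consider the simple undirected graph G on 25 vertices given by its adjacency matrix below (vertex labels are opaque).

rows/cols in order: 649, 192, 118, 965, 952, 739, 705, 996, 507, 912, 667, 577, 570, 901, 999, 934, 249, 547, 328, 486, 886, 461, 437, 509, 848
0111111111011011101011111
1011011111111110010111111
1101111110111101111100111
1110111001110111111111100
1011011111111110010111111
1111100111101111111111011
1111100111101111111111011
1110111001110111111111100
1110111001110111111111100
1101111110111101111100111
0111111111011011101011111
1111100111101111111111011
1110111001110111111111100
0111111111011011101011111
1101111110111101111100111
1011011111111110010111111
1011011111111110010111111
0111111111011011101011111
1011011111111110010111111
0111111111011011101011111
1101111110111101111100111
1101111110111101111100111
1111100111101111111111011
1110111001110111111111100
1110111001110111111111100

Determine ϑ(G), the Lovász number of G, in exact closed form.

N(934) = {649, 118, 965, 739, 705, 996, 507, 912, 667, 577, 570, 901, 999, 547, 486, 886, 461, 437, 509, 848}, |N(934)| = 20.
deg(739) = 21; N(739) = {649, 192, 118, 965, 952, 996, 507, 912, 667, 570, 901, 999, 934, 249, 547, 328, 486, 886, 461, 509, 848}.
deg(886) = 20; N(886) = {649, 192, 965, 952, 739, 705, 996, 507, 667, 577, 570, 901, 934, 249, 547, 328, 486, 437, 509, 848}.
deg(507) = 19; N(507) = {649, 192, 118, 952, 739, 705, 912, 667, 577, 901, 999, 934, 249, 547, 328, 486, 886, 461, 437}.
G = K_{6,5,5,5,4}: α = 6 = χ(Ḡ), so ϑ = 6.
ϑ(G) ≈ 6.00000.
Lovász sandwich 6 ≤ 6 ≤ 6: collapsed.

6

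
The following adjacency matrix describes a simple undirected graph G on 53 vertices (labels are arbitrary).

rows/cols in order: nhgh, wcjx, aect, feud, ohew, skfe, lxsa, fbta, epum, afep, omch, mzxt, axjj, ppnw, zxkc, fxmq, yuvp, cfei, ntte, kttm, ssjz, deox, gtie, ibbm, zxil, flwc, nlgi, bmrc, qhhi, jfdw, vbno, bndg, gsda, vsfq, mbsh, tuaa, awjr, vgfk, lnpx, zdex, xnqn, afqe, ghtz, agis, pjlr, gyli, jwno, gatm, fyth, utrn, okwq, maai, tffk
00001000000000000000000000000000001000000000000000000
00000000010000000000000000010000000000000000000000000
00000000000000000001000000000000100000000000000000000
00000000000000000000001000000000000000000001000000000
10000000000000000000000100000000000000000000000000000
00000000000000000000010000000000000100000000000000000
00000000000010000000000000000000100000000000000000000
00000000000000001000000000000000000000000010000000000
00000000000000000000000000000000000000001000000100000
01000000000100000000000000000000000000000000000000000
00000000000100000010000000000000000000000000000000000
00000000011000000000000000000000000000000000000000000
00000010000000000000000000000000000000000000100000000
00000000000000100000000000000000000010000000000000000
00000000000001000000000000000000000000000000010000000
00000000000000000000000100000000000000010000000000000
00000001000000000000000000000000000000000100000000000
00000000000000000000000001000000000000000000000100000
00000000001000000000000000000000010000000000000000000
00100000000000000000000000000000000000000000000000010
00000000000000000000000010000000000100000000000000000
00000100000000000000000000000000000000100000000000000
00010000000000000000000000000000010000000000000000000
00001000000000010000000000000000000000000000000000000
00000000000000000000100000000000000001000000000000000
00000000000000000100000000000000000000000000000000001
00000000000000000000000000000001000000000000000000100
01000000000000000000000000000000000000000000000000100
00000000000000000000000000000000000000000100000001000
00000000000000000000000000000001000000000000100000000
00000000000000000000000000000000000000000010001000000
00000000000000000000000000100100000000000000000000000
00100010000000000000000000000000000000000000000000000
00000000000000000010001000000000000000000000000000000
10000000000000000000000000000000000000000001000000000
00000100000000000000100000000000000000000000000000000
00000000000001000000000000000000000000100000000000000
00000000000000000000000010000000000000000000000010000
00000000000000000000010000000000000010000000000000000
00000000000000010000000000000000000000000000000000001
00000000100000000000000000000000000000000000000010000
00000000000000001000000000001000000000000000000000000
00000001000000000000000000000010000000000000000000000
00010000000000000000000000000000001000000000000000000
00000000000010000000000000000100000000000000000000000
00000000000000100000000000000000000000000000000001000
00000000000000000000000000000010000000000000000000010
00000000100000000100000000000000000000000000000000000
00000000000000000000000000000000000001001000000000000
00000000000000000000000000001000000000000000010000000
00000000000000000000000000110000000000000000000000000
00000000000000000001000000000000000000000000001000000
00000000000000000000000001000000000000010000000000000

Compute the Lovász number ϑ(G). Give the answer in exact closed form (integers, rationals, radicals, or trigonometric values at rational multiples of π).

53*cos(pi/53)/(cos(pi/53) + 1)

deg(epum) = 2; N(epum) = {xnqn, gatm}.
deg(afep) = 2; N(afep) = {wcjx, mzxt}.
Vertex okwq has 2 neighbors: nlgi, bmrc.
deg(deox) = 2; N(deox) = {skfe, lnpx}.
Regular of degree 2 on 53 vertices: this is C_{53}, the 53-cycle.
spec(A) ≈ [2.0, 1.986, 1.944, 1.8748, 1.7793, 1.6588, 1.515, 1.35, 1.166, 0.9656, 0.7517, 0.5272, 0.2953, 0.0593, -0.1776, -0.412, -0.6405, -0.8601, -1.0676, -1.2602, -1.435, -1.5897, -1.7221, -1.8303, -1.9128, -1.9685, -1.9965] (distinct, 4 d.p.).
λ_max=2, λ_min=-2*cos(pi/53); ϑ = −53·λ_min/(λ_max−λ_min) = 53*cos(pi/53)/(cos(pi/53) + 1).
≈ 26.476708993 (to 9 d.p.).
Lovász sandwich 26 ≤ 53*cos(pi/53)/(cos(pi/53) + 1) ≤ 27: both strict.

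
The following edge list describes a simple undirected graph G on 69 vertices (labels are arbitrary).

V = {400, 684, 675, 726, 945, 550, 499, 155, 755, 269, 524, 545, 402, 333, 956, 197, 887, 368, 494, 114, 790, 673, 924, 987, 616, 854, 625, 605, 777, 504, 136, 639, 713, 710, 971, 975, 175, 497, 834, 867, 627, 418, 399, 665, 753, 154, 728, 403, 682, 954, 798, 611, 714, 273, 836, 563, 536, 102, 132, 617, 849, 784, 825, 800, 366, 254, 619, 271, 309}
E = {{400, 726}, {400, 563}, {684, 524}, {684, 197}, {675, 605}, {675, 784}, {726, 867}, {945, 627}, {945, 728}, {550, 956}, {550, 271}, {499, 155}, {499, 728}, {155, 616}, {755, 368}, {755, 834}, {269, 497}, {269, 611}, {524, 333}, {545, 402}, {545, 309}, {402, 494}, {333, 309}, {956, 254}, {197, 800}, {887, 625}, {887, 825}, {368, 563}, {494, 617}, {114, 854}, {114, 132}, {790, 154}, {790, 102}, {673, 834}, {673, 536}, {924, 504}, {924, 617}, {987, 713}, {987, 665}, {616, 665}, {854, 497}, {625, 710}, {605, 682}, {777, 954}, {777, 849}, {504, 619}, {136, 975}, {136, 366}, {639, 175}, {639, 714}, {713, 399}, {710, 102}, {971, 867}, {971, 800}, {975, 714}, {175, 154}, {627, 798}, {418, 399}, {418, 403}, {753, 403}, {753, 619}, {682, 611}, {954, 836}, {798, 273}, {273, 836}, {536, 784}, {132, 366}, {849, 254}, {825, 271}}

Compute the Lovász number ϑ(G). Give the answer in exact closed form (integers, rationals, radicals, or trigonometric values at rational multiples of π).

69*cos(pi/69)/(cos(pi/69) + 1)

deg(790) = 2; N(790) = {154, 102}.
deg(777) = 2; N(777) = {954, 849}.
Vertex 368 has 2 neighbors: 755, 563.
deg(494) = 2; N(494) = {402, 617}.
Every vertex has degree 2 (N=69); this is C_{69}, the 69-cycle.
spec(A) ≈ [2.0, 1.991714, 1.966923, 1.925835, 1.868788, 1.796255, 1.708839, 1.607262, 1.492367, 1.365106, 1.226534, 1.077797, 0.92013, 0.754838, 0.583292, 0.406912, 0.22716, 0.045526, -0.136485, -0.317365, -0.495616, -0.669759, -0.838353, -1.0, -1.153361, -1.297164, -1.430219, -1.551423, -1.659771, -1.754365, -1.834423, -1.899279, -1.948398, -1.981372, -1.997927] (distinct, 6 d.p.).
−69·(-2*cos(pi/69)) / ((2)−(-2*cos(pi/69))) = 69*cos(pi/69)/(cos(pi/69) + 1) = ϑ(G).
Numerically 34.4821141.
Sandwich: α(G)=34 ≤ ϑ(G)=69*cos(pi/69)/(cos(pi/69) + 1) ≤ χ(Ḡ)=35 (both strict).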